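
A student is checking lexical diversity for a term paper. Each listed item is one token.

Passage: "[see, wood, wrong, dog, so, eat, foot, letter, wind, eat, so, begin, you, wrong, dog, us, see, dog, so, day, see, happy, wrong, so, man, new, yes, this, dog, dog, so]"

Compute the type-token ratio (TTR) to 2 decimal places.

N = 31 tokens, V = 18 types.
TTR = V / N = 18 / 31 = 0.58

0.58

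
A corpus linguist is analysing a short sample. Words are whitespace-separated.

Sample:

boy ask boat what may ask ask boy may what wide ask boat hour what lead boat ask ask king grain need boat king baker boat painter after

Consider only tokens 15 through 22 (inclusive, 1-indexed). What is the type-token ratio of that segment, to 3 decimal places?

Segment tokens 15–22: what, lead, boat, ask, ask, king, grain, need
Segment N = 8, segment V = 7.
TTR = 7 / 8 = 0.875

0.875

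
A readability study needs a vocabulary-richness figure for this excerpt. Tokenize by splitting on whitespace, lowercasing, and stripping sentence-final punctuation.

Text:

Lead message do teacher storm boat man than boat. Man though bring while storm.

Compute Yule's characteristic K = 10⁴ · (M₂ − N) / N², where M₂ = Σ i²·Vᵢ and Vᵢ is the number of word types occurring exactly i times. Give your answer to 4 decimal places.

Frequencies: storm:2, boat:2, man:2, lead:1, message:1, do:1, teacher:1, than:1, though:1, bring:1, while:1
N = 14. Frequency spectrum: V_1=8, V_2=3
M₂ = 1²·8 + 2²·3 = 20
K = 10000 × (20 − 14) / 14² = 306.1224

306.1224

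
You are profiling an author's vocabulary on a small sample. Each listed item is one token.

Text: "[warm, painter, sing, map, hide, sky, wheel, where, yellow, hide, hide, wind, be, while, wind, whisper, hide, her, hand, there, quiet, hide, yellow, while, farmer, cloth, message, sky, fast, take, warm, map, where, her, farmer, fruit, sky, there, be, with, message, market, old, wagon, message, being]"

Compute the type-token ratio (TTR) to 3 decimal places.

N = 46 tokens, V = 28 types.
TTR = V / N = 28 / 46 = 0.609

0.609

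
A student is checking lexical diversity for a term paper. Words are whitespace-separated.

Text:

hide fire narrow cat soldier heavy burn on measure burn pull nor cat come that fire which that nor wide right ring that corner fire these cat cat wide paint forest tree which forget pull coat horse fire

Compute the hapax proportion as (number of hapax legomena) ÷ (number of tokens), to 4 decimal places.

Frequencies: fire:4, cat:4, that:3, burn:2, pull:2, nor:2, which:2, wide:2, hide:1, narrow:1, soldier:1, heavy:1, on:1, measure:1, come:1, right:1, ring:1, corner:1, these:1, paint:1, … (5 more, each freq 1)
Hapax count = 17; token count = 38.
Ratio = 17 / 38 = 0.4474

0.4474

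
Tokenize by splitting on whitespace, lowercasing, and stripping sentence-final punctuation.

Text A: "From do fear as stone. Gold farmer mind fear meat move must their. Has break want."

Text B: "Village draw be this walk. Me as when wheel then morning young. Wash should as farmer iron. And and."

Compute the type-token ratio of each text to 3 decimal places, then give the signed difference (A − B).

TTR(A) = 15/16 = 0.938
TTR(B) = 17/19 = 0.895
Difference = 0.938 − 0.895 = 0.043

0.043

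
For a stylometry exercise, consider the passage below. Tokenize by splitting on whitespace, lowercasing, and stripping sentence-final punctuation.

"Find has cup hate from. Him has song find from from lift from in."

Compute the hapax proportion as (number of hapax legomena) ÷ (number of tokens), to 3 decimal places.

0.429

Frequencies: from:4, find:2, has:2, cup:1, hate:1, him:1, song:1, lift:1, in:1
Hapax count = 6; token count = 14.
Ratio = 6 / 14 = 0.429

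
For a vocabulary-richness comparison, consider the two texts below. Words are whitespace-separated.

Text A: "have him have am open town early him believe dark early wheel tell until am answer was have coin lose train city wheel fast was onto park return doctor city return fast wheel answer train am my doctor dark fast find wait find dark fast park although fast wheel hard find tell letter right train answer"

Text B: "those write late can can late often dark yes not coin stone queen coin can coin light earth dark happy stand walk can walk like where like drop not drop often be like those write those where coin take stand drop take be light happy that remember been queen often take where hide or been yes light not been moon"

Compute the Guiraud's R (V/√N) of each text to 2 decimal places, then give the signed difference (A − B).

A: V=29, N=56, R=3.88
B: V=27, N=60, R=3.49
Difference = 3.88 − 3.49 = 0.39

0.39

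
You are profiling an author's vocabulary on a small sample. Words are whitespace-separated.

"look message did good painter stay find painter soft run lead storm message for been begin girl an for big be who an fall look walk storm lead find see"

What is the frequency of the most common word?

2

Frequencies: look:2, message:2, painter:2, find:2, lead:2, storm:2, for:2, an:2, did:1, good:1, stay:1, soft:1, run:1, been:1, begin:1, girl:1, big:1, be:1, who:1, fall:1, … (2 more, each freq 1)
Most common: 'look' with frequency 2.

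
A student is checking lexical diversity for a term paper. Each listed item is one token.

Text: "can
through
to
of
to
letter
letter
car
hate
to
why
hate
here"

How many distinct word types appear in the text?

9

Distinct types: {can, car, hate, here, letter, of, through, to, why}
V = 9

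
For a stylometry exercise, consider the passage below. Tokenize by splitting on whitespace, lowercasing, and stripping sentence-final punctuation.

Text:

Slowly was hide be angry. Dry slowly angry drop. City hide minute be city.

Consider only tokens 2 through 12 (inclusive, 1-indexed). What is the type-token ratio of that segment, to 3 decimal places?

Segment tokens 2–12: was, hide, be, angry, dry, slowly, angry, drop, city, hide, minute
Segment N = 11, segment V = 9.
TTR = 9 / 11 = 0.818

0.818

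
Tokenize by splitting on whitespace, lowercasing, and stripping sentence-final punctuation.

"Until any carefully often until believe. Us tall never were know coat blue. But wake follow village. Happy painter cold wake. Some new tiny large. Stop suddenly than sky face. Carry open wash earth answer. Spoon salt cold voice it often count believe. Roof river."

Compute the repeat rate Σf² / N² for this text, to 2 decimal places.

Frequencies: until:2, often:2, believe:2, wake:2, cold:2, any:1, carefully:1, us:1, tall:1, never:1, were:1, know:1, coat:1, blue:1, but:1, follow:1, village:1, happy:1, painter:1, some:1, … (20 more, each freq 1)
Σf² = 55; N² = 2025
Repeat rate = 55 / 2025 = 0.03

0.03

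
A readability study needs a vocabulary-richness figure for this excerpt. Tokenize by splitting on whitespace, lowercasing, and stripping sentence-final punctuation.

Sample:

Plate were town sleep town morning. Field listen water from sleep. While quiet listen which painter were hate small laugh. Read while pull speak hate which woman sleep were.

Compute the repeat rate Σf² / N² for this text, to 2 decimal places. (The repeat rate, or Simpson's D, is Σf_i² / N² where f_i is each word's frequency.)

Frequencies: were:3, sleep:3, town:2, listen:2, while:2, which:2, hate:2, plate:1, morning:1, field:1, water:1, from:1, quiet:1, painter:1, small:1, laugh:1, read:1, pull:1, speak:1, woman:1
Σf² = 51; N² = 841
Repeat rate = 51 / 841 = 0.06

0.06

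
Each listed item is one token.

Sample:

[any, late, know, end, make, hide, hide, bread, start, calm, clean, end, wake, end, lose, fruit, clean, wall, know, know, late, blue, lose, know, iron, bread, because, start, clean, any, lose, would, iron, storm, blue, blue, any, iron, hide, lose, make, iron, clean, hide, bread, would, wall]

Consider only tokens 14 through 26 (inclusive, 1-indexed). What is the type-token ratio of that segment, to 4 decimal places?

0.7692

Segment tokens 14–26: end, lose, fruit, clean, wall, know, know, late, blue, lose, know, iron, bread
Segment N = 13, segment V = 10.
TTR = 10 / 13 = 0.7692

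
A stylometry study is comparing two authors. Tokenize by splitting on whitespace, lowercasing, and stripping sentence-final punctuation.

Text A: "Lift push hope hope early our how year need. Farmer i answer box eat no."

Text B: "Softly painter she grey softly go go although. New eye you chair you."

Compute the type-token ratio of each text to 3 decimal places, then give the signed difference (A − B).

TTR(A) = 14/15 = 0.933
TTR(B) = 10/13 = 0.769
Difference = 0.933 − 0.769 = 0.164

0.164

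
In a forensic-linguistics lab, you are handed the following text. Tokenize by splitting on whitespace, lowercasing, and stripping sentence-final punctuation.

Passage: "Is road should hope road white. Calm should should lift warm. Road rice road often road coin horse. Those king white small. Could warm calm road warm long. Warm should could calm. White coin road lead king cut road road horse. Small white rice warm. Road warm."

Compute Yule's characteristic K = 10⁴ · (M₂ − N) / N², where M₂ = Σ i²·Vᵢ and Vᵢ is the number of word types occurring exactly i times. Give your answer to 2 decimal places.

Frequencies: road:10, warm:6, should:4, white:4, calm:3, rice:2, coin:2, horse:2, king:2, small:2, could:2, is:1, hope:1, lift:1, often:1, those:1, long:1, lead:1, cut:1
N = 47. Frequency spectrum: V_1=8, V_2=6, V_3=1, V_4=2, V_6=1, V_10=1
M₂ = 1²·8 + 2²·6 + 3²·1 + 4²·2 + 6²·1 + 10²·1 = 209
K = 10000 × (209 − 47) / 47² = 733.36

733.36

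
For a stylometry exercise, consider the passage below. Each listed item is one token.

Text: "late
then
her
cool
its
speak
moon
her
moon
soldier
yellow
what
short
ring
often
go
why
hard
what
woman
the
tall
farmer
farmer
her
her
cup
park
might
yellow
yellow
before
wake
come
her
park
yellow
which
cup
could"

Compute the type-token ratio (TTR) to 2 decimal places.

0.70

N = 40 tokens, V = 28 types.
TTR = V / N = 28 / 40 = 0.70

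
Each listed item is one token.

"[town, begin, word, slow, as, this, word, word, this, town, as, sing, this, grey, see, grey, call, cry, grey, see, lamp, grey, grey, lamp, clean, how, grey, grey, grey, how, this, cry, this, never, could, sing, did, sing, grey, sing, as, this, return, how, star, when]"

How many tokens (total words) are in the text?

46

Tokens: town, begin, word, slow, as, this, word, word, this, town, as, sing, this, grey, see, grey, call, cry, grey, see, lamp, grey, grey, lamp, clean, how, grey, grey, grey, how, this, cry, this, never, could, sing, did, sing, grey, sing, as, this, return, how, star, when
N = 46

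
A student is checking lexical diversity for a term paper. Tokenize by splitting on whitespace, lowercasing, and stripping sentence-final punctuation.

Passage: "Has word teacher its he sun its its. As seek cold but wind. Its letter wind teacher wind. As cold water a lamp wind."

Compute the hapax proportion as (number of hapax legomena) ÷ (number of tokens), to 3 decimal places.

0.417

Frequencies: its:4, wind:4, teacher:2, as:2, cold:2, has:1, word:1, he:1, sun:1, seek:1, but:1, letter:1, water:1, a:1, lamp:1
Hapax count = 10; token count = 24.
Ratio = 10 / 24 = 0.417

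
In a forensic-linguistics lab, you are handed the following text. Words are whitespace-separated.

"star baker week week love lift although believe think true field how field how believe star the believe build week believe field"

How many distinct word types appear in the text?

Distinct types: {although, baker, believe, build, field, how, lift, love, star, the, think, true, week}
V = 13

13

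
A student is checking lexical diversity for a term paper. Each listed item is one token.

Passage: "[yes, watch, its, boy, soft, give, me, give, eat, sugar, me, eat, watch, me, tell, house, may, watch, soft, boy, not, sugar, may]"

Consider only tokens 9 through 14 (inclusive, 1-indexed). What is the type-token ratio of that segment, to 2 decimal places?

Segment tokens 9–14: eat, sugar, me, eat, watch, me
Segment N = 6, segment V = 4.
TTR = 4 / 6 = 0.67

0.67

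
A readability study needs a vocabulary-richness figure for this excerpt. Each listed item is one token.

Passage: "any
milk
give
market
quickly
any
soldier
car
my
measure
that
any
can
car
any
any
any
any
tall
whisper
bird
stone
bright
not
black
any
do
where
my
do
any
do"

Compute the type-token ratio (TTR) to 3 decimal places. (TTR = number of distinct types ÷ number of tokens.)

0.625

N = 32 tokens, V = 20 types.
TTR = V / N = 20 / 32 = 0.625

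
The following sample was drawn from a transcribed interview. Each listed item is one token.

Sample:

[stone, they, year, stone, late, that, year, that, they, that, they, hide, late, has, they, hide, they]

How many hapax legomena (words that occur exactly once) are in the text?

1

Frequencies: they:5, that:3, stone:2, year:2, late:2, hide:2, has:1
Hapax (freq=1): has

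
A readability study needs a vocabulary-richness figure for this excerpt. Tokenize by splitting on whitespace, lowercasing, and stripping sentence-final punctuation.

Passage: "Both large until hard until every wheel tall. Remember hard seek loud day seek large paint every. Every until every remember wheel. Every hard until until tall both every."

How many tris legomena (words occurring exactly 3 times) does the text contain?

1

Frequencies: every:6, until:5, hard:3, both:2, large:2, wheel:2, tall:2, remember:2, seek:2, loud:1, day:1, paint:1
Words with frequency 3: hard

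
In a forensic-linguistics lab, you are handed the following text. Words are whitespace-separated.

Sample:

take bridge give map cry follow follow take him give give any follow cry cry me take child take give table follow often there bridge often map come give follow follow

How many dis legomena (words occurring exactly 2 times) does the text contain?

Frequencies: follow:6, give:5, take:4, cry:3, bridge:2, map:2, often:2, him:1, any:1, me:1, child:1, table:1, there:1, come:1
Words with frequency 2: bridge, map, often

3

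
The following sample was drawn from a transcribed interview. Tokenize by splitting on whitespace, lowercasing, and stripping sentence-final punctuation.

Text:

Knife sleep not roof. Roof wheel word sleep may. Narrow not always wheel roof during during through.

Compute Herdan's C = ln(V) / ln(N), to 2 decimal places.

0.85

N = 17, V = 11.
ln(V) = 2.397895, ln(N) = 2.833213
C = 2.397895 / 2.833213 = 0.85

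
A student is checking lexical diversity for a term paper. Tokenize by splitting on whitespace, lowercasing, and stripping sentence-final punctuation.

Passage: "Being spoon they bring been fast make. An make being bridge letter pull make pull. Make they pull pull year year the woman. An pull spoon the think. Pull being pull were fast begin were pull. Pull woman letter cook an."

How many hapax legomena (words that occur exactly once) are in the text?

6

Frequencies: pull:9, make:4, being:3, an:3, spoon:2, they:2, fast:2, letter:2, year:2, the:2, woman:2, were:2, bring:1, been:1, bridge:1, think:1, begin:1, cook:1
Hapax (freq=1): been, begin, bridge, bring, cook, think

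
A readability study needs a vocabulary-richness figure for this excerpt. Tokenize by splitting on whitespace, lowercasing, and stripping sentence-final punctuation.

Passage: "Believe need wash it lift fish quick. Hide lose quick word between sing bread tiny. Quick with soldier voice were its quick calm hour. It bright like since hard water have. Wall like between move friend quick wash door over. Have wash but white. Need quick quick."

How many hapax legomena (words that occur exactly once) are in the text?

27

Frequencies: quick:7, wash:3, need:2, it:2, between:2, like:2, have:2, believe:1, lift:1, fish:1, hide:1, lose:1, word:1, sing:1, bread:1, tiny:1, with:1, soldier:1, voice:1, were:1, … (14 more, each freq 1)
Hapax (freq=1): believe, bread, bright, but, calm, door, fish, friend, hard, hide, hour, its, lift, lose, move, over, since, sing, soldier, tiny, voice, wall, water, were, white, with, word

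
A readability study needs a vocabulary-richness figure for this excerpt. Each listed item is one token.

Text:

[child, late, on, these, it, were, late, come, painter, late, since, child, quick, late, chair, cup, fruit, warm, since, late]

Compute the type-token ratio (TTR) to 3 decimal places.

0.700

N = 20 tokens, V = 14 types.
TTR = V / N = 14 / 20 = 0.700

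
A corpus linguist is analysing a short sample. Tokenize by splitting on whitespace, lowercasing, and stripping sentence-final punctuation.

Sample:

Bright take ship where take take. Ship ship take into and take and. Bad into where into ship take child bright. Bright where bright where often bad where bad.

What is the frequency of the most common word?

6

Frequencies: take:6, where:5, bright:4, ship:4, into:3, bad:3, and:2, child:1, often:1
Most common: 'take' with frequency 6.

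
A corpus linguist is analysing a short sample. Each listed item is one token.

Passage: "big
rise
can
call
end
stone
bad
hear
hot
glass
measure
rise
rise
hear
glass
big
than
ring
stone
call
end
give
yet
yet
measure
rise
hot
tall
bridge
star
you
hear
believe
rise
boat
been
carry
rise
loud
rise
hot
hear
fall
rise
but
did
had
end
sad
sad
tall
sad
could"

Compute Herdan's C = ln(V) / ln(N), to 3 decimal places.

N = 53, V = 30.
ln(V) = 3.401197, ln(N) = 3.970292
C = 3.401197 / 3.970292 = 0.857

0.857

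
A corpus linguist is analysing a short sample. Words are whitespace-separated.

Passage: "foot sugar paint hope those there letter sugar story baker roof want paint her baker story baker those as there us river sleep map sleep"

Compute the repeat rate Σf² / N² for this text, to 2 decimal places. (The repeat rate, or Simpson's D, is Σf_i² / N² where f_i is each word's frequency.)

Frequencies: baker:3, sugar:2, paint:2, those:2, there:2, story:2, sleep:2, foot:1, hope:1, letter:1, roof:1, want:1, her:1, as:1, us:1, river:1, map:1
Σf² = 43; N² = 625
Repeat rate = 43 / 625 = 0.07

0.07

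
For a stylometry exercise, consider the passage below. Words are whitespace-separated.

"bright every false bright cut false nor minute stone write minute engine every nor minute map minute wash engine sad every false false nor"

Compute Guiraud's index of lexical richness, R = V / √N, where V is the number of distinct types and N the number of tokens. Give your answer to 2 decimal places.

N = 24, V = 12.
√N = 4.898979
R = 12 / 4.898979 = 2.45

2.45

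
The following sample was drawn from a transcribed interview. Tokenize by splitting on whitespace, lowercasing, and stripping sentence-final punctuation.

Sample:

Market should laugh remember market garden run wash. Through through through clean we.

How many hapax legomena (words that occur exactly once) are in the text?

8

Frequencies: through:3, market:2, should:1, laugh:1, remember:1, garden:1, run:1, wash:1, clean:1, we:1
Hapax (freq=1): clean, garden, laugh, remember, run, should, wash, we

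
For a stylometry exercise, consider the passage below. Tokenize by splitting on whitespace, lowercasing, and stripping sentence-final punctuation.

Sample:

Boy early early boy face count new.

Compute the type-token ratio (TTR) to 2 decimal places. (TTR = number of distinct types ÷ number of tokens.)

0.71

N = 7 tokens, V = 5 types.
TTR = V / N = 5 / 7 = 0.71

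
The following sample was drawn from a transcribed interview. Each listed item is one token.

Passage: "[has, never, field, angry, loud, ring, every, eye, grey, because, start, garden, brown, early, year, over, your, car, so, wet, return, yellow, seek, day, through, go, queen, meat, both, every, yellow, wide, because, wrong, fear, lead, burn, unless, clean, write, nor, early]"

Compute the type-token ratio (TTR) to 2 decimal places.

N = 42 tokens, V = 38 types.
TTR = V / N = 38 / 42 = 0.90

0.90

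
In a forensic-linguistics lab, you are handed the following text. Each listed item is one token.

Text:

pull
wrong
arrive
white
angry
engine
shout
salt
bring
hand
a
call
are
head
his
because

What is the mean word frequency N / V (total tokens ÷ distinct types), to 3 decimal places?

N = 16 tokens, V = 16 types.
Mean frequency = N / V = 16 / 16 = 1.000

1.000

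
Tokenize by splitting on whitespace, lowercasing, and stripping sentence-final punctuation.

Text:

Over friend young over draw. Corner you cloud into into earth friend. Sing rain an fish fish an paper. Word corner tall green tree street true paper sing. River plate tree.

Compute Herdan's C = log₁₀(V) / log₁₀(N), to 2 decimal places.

N = 31, V = 22.
log₁₀(V) = 1.342423, log₁₀(N) = 1.491362
C = 1.342423 / 1.491362 = 0.90

0.90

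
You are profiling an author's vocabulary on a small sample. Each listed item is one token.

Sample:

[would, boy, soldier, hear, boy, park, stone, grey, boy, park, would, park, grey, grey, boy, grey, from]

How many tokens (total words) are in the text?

17

Tokens: would, boy, soldier, hear, boy, park, stone, grey, boy, park, would, park, grey, grey, boy, grey, from
N = 17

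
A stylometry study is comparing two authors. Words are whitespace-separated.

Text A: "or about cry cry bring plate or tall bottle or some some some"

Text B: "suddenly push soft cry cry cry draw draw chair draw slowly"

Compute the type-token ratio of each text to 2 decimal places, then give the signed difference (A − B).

-0.02

TTR(A) = 8/13 = 0.62
TTR(B) = 7/11 = 0.64
Difference = 0.62 − 0.64 = -0.02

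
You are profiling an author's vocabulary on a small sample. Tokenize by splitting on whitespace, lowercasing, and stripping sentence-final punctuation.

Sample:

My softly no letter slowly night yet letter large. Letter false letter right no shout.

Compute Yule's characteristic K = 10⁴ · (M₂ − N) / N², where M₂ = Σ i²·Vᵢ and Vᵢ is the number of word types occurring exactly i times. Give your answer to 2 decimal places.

622.22

Frequencies: letter:4, no:2, my:1, softly:1, slowly:1, night:1, yet:1, large:1, false:1, right:1, shout:1
N = 15. Frequency spectrum: V_1=9, V_2=1, V_4=1
M₂ = 1²·9 + 2²·1 + 4²·1 = 29
K = 10000 × (29 − 15) / 15² = 622.22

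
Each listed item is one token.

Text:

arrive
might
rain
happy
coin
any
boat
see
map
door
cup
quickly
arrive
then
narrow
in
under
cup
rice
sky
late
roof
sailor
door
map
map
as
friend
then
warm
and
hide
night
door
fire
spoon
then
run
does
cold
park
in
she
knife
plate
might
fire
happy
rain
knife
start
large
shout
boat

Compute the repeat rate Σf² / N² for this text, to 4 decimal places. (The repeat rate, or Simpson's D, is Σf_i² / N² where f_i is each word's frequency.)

0.0309

Frequencies: map:3, door:3, then:3, arrive:2, might:2, rain:2, happy:2, boat:2, cup:2, in:2, fire:2, knife:2, coin:1, any:1, see:1, quickly:1, narrow:1, under:1, rice:1, sky:1, … (19 more, each freq 1)
Σf² = 90; N² = 2916
Repeat rate = 90 / 2916 = 0.0309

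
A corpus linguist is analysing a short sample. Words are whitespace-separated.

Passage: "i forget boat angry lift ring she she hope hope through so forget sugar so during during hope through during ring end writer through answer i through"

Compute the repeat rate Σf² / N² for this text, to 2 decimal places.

Frequencies: through:4, hope:3, during:3, i:2, forget:2, ring:2, she:2, so:2, boat:1, angry:1, lift:1, sugar:1, end:1, writer:1, answer:1
Σf² = 61; N² = 729
Repeat rate = 61 / 729 = 0.08

0.08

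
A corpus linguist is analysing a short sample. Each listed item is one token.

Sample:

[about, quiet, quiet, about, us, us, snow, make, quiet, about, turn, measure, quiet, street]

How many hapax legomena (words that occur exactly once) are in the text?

5

Frequencies: quiet:4, about:3, us:2, snow:1, make:1, turn:1, measure:1, street:1
Hapax (freq=1): make, measure, snow, street, turn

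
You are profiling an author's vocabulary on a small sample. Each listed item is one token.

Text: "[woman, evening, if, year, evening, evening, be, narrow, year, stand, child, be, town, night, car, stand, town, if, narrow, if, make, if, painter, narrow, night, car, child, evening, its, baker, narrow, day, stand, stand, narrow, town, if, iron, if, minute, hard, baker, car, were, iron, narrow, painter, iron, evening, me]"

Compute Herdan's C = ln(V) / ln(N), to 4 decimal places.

N = 50, V = 21.
ln(V) = 3.044522, ln(N) = 3.912023
C = 3.044522 / 3.912023 = 0.7782

0.7782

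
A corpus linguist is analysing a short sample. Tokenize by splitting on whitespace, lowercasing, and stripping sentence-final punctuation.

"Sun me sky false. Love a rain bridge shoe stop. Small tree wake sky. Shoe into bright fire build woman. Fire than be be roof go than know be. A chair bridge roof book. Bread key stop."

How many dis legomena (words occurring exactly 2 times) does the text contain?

Frequencies: be:3, sky:2, a:2, bridge:2, shoe:2, stop:2, fire:2, than:2, roof:2, sun:1, me:1, false:1, love:1, rain:1, small:1, tree:1, wake:1, into:1, bright:1, build:1, … (7 more, each freq 1)
Words with frequency 2: a, bridge, fire, roof, shoe, sky, stop, than

8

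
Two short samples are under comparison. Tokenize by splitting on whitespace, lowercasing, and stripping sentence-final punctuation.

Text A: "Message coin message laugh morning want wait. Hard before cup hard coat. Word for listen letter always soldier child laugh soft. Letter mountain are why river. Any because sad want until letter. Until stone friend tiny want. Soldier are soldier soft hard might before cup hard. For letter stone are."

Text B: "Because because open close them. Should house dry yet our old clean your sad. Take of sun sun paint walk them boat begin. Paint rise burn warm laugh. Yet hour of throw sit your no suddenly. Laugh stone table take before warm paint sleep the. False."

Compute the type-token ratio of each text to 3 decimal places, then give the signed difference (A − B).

TTR(A) = 30/50 = 0.600
TTR(B) = 35/46 = 0.761
Difference = 0.600 − 0.761 = -0.161

-0.161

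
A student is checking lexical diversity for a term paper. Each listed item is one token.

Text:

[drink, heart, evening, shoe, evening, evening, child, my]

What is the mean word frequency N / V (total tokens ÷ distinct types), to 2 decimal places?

N = 8 tokens, V = 6 types.
Mean frequency = N / V = 8 / 6 = 1.33

1.33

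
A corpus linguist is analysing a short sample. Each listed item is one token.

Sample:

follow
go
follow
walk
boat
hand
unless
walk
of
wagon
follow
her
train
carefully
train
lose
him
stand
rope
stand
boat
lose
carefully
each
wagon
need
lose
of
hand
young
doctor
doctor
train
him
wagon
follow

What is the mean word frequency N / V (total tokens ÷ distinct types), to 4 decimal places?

1.8947

N = 36 tokens, V = 19 types.
Mean frequency = N / V = 36 / 19 = 1.8947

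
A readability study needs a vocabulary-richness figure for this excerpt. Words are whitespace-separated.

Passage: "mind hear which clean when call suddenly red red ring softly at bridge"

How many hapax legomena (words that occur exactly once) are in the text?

11

Frequencies: red:2, mind:1, hear:1, which:1, clean:1, when:1, call:1, suddenly:1, ring:1, softly:1, at:1, bridge:1
Hapax (freq=1): at, bridge, call, clean, hear, mind, ring, softly, suddenly, when, which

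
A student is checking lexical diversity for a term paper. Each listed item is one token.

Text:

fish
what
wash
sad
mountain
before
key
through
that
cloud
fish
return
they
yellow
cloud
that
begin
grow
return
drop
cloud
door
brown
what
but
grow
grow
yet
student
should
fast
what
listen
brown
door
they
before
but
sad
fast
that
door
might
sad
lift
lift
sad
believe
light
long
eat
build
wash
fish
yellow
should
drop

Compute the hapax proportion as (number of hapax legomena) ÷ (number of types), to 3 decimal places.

0.419

Frequencies: sad:4, fish:3, what:3, that:3, cloud:3, grow:3, door:3, wash:2, before:2, return:2, they:2, yellow:2, drop:2, brown:2, but:2, should:2, fast:2, lift:2, mountain:1, key:1, … (11 more, each freq 1)
Hapax count = 13; type count = 31.
Ratio = 13 / 31 = 0.419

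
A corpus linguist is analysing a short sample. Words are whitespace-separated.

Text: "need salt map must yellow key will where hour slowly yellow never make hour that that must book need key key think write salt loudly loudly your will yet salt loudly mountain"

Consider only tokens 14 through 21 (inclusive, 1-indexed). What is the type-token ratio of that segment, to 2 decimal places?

0.75

Segment tokens 14–21: hour, that, that, must, book, need, key, key
Segment N = 8, segment V = 6.
TTR = 6 / 8 = 0.75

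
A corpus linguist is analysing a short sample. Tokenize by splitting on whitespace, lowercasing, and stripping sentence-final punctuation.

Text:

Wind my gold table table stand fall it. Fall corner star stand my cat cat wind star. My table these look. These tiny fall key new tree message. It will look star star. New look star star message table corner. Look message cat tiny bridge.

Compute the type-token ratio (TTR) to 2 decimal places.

0.42

N = 45 tokens, V = 19 types.
TTR = V / N = 19 / 45 = 0.42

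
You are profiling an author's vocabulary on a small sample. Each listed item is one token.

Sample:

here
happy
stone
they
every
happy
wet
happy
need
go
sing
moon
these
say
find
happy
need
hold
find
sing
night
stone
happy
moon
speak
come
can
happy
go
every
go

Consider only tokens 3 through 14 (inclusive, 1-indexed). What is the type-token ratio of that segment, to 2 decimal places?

Segment tokens 3–14: stone, they, every, happy, wet, happy, need, go, sing, moon, these, say
Segment N = 12, segment V = 11.
TTR = 11 / 12 = 0.92

0.92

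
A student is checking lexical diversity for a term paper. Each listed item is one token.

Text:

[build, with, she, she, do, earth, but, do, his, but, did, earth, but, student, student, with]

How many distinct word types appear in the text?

9

Distinct types: {build, but, did, do, earth, his, she, student, with}
V = 9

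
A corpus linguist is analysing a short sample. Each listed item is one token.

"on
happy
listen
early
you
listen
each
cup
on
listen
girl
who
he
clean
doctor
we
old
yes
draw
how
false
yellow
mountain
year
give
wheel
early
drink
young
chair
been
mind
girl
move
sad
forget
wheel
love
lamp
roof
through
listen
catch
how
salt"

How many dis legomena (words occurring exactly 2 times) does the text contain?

Frequencies: listen:4, on:2, early:2, girl:2, how:2, wheel:2, happy:1, you:1, each:1, cup:1, who:1, he:1, clean:1, doctor:1, we:1, old:1, yes:1, draw:1, false:1, yellow:1, … (17 more, each freq 1)
Words with frequency 2: early, girl, how, on, wheel

5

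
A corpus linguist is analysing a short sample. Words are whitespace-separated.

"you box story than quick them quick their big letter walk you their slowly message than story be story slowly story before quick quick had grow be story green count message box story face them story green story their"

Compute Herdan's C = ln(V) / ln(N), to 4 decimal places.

N = 39, V = 19.
ln(V) = 2.944439, ln(N) = 3.663562
C = 2.944439 / 3.663562 = 0.8037

0.8037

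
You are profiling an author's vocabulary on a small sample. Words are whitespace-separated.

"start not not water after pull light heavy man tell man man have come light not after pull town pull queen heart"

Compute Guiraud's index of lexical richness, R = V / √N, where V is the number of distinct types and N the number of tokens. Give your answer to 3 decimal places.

N = 22, V = 14.
√N = 4.690416
R = 14 / 4.690416 = 2.985

2.985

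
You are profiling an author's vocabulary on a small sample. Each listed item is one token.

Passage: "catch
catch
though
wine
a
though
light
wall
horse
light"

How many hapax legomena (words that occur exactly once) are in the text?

4

Frequencies: catch:2, though:2, light:2, wine:1, a:1, wall:1, horse:1
Hapax (freq=1): a, horse, wall, wine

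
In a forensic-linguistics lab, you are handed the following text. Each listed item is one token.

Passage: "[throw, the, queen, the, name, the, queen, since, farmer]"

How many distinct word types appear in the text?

6

Distinct types: {farmer, name, queen, since, the, throw}
V = 6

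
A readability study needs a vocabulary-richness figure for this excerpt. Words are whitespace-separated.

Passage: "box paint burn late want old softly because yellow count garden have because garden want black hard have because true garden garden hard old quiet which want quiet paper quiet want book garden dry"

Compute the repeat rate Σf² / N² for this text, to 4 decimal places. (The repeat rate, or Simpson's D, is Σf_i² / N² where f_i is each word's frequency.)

Frequencies: garden:5, want:4, because:3, quiet:3, old:2, have:2, hard:2, box:1, paint:1, burn:1, late:1, softly:1, yellow:1, count:1, black:1, true:1, which:1, paper:1, book:1, dry:1
Σf² = 84; N² = 1156
Repeat rate = 84 / 1156 = 0.0727

0.0727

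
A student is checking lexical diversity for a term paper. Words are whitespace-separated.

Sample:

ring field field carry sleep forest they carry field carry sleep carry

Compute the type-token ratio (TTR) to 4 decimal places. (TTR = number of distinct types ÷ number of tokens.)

0.5000

N = 12 tokens, V = 6 types.
TTR = V / N = 6 / 12 = 0.5000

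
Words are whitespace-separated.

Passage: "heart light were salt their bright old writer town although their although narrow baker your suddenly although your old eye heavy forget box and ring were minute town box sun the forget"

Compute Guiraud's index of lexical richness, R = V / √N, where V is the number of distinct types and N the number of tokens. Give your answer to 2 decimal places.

4.07

N = 32, V = 23.
√N = 5.656854
R = 23 / 5.656854 = 4.07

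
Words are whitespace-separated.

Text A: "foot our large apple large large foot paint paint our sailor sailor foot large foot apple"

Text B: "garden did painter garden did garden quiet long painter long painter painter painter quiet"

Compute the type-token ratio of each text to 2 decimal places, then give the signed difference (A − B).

0.02

TTR(A) = 6/16 = 0.38
TTR(B) = 5/14 = 0.36
Difference = 0.38 − 0.36 = 0.02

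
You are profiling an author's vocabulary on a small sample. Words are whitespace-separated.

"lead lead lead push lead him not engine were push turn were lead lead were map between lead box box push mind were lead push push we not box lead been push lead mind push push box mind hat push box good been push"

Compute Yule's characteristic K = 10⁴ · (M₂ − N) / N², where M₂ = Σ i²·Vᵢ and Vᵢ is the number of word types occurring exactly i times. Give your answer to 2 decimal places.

1146.69

Frequencies: lead:10, push:10, box:5, were:4, mind:3, not:2, been:2, him:1, engine:1, turn:1, map:1, between:1, we:1, hat:1, good:1
N = 44. Frequency spectrum: V_1=8, V_2=2, V_3=1, V_4=1, V_5=1, V_10=2
M₂ = 1²·8 + 2²·2 + 3²·1 + 4²·1 + 5²·1 + 10²·2 = 266
K = 10000 × (266 − 44) / 44² = 1146.69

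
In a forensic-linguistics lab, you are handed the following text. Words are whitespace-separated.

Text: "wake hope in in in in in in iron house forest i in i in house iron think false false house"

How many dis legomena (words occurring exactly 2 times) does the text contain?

Frequencies: in:8, house:3, iron:2, i:2, false:2, wake:1, hope:1, forest:1, think:1
Words with frequency 2: false, i, iron

3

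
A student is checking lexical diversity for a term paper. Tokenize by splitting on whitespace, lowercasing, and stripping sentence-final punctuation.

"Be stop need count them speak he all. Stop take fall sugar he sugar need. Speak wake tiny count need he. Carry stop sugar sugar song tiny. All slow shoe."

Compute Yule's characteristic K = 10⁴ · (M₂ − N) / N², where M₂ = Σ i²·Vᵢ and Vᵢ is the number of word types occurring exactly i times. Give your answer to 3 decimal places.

422.222

Frequencies: sugar:4, stop:3, need:3, he:3, count:2, speak:2, all:2, tiny:2, be:1, them:1, take:1, fall:1, wake:1, carry:1, song:1, slow:1, shoe:1
N = 30. Frequency spectrum: V_1=9, V_2=4, V_3=3, V_4=1
M₂ = 1²·9 + 2²·4 + 3²·3 + 4²·1 = 68
K = 10000 × (68 − 30) / 30² = 422.222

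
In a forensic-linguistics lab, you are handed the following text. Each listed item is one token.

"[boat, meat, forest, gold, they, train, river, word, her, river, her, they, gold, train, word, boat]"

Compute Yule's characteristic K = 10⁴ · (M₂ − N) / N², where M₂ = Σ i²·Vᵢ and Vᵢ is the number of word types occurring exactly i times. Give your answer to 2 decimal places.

Frequencies: boat:2, gold:2, they:2, train:2, river:2, word:2, her:2, meat:1, forest:1
N = 16. Frequency spectrum: V_1=2, V_2=7
M₂ = 1²·2 + 2²·7 = 30
K = 10000 × (30 − 16) / 16² = 546.88

546.88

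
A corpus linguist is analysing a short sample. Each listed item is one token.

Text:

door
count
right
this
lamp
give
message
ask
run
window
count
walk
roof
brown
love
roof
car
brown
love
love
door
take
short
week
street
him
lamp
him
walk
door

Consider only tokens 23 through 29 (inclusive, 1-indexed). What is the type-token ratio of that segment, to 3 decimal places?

Segment tokens 23–29: short, week, street, him, lamp, him, walk
Segment N = 7, segment V = 6.
TTR = 6 / 7 = 0.857

0.857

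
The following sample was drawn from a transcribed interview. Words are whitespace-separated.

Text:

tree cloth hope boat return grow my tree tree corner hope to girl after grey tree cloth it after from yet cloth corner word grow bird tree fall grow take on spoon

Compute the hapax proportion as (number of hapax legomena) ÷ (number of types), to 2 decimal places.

Frequencies: tree:5, cloth:3, grow:3, hope:2, corner:2, after:2, boat:1, return:1, my:1, to:1, girl:1, grey:1, it:1, from:1, yet:1, word:1, bird:1, fall:1, take:1, on:1, … (1 more, each freq 1)
Hapax count = 15; type count = 21.
Ratio = 15 / 21 = 0.71

0.71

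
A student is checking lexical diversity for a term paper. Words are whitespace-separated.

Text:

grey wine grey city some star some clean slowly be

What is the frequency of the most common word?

Frequencies: grey:2, some:2, wine:1, city:1, star:1, clean:1, slowly:1, be:1
Most common: 'grey' with frequency 2.

2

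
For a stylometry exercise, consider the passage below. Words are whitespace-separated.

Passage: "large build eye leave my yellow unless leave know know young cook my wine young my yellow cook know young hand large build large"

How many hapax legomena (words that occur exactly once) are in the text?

4

Frequencies: large:3, my:3, know:3, young:3, build:2, leave:2, yellow:2, cook:2, eye:1, unless:1, wine:1, hand:1
Hapax (freq=1): eye, hand, unless, wine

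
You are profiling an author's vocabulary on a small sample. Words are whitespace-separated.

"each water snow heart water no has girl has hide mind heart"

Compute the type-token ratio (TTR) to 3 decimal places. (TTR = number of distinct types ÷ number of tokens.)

N = 12 tokens, V = 9 types.
TTR = V / N = 9 / 12 = 0.750

0.750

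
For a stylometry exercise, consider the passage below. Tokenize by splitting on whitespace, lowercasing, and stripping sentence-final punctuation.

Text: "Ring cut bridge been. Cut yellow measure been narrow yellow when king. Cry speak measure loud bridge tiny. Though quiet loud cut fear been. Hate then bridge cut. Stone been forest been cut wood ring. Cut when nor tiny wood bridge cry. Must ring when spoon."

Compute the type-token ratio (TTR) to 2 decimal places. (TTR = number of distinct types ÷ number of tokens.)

N = 46 tokens, V = 24 types.
TTR = V / N = 24 / 46 = 0.52

0.52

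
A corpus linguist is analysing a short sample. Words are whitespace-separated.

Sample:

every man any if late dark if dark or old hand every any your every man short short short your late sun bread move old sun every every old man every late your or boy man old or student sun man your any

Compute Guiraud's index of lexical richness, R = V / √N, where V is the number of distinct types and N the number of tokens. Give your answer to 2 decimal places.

2.44

N = 43, V = 16.
√N = 6.557439
R = 16 / 6.557439 = 2.44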